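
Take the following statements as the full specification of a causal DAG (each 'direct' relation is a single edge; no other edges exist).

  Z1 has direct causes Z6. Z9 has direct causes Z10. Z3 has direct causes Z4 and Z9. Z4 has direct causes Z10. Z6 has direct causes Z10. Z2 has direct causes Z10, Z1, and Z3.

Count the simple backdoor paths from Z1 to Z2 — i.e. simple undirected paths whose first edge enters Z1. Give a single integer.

A backdoor path from Z1 to Z2 is any simple undirected path whose first edge points into Z1 (i.e. leaves Z1 via a parent).
Parents of Z1: {Z6}.
Enumerating:
  P1: Z1 <- Z6 <- Z10 -> Z4 -> Z3 -> Z2
  P2: Z1 <- Z6 <- Z10 -> Z9 -> Z3 -> Z2
  P3: Z1 <- Z6 <- Z10 -> Z2
That exhausts the simple backdoor paths. Count: 3.

3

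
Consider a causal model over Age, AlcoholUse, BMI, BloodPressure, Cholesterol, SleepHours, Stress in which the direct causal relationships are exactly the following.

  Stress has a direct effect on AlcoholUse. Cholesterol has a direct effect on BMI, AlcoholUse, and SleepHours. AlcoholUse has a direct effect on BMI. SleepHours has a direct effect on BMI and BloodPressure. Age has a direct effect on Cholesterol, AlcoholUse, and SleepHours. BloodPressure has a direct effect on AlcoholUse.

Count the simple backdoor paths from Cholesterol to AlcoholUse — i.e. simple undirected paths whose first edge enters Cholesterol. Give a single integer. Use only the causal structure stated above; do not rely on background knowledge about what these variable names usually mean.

A backdoor path from Cholesterol to AlcoholUse is any simple undirected path whose first edge points into Cholesterol (i.e. leaves Cholesterol via a parent).
Parents of Cholesterol: {Age}.
Enumerating:
  P1: Cholesterol <- Age -> SleepHours -> BloodPressure -> AlcoholUse
  P2: Cholesterol <- Age -> SleepHours -> BMI <- AlcoholUse
  P3: Cholesterol <- Age -> AlcoholUse
That exhausts the simple backdoor paths. Count: 3.

3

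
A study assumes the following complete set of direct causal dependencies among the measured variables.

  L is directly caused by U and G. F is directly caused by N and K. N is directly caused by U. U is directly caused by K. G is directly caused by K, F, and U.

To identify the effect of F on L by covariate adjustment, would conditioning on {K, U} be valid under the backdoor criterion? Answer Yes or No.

Backdoor paths from F to L (paths whose first edge points into F):
  P1: F <- K -> U -> G -> L
  P2: F <- K -> U -> L
  P3: F <- K -> G <- U -> L
  P4: F <- K -> G -> L
  P5: F <- N <- U <- K -> G -> L
  P6: F <- N <- U -> G -> L
  P7: F <- N <- U -> L
Condition 1 (no descendant of F in the set): holds — descendants of F are {G, L}; none are in {K, U}.
Condition 2 (every backdoor path blocked by {K, U}):
  P1: blocked at fork node K ∈ conditioning set.
  P2: blocked at fork node K ∈ conditioning set.
  P3: blocked at fork node K ∈ conditioning set.
  P4: blocked at fork node K ∈ conditioning set.
  P5: blocked at chain node U ∈ conditioning set.
  P6: blocked at fork node U ∈ conditioning set.
  P7: blocked at fork node U ∈ conditioning set.
{K, U} satisfies the backdoor criterion.

Yes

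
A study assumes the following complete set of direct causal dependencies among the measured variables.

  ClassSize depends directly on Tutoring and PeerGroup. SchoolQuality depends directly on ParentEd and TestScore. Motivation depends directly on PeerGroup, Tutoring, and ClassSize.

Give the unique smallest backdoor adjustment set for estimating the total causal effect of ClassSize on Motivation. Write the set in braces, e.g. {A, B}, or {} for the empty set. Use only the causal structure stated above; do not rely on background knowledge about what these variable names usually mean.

{PeerGroup, Tutoring}

Variables eligible for adjustment (non-descendants of ClassSize, excluding ClassSize and Motivation): {ParentEd, PeerGroup, SchoolQuality, TestScore, Tutoring}.
Backdoor paths from ClassSize to Motivation:
  P1: ClassSize <- PeerGroup -> Motivation
  P2: ClassSize <- Tutoring -> Motivation
The empty set is not sufficient: P1 (ClassSize <- PeerGroup -> Motivation) has no collider blocking it and no conditioned non-collider, so it is open.
Try {PeerGroup, Tutoring}:
  P1: blocked at fork node PeerGroup ∈ conditioning set.
  P2: blocked at fork node Tutoring ∈ conditioning set.
{PeerGroup, Tutoring} contains no descendant of ClassSize and blocks every backdoor path.
Every element of {PeerGroup, Tutoring} is needed (dropping PeerGroup leaves P1 open; dropping Tutoring leaves P2 open), so no proper subset is valid.
Among all size-2 subsets of the eligible variables, only {PeerGroup, Tutoring} blocks every backdoor path, so it is the unique smallest valid adjustment set.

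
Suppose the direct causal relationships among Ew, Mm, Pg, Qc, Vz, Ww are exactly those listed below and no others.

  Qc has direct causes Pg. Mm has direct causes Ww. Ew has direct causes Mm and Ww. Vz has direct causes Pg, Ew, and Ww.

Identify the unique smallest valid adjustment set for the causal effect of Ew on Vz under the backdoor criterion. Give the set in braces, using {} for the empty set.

Variables eligible for adjustment (non-descendants of Ew, excluding Ew and Vz): {Mm, Pg, Qc, Ww}.
Backdoor paths from Ew to Vz:
  P1: Ew <- Ww -> Vz
  P2: Ew <- Mm <- Ww -> Vz
The empty set is not sufficient: P1 (Ew <- Ww -> Vz) has no collider blocking it and no conditioned non-collider, so it is open.
Try {Ww}:
  P1: blocked at fork node Ww ∈ conditioning set.
  P2: blocked at fork node Ww ∈ conditioning set.
{Ww} contains no descendant of Ew and blocks every backdoor path.
No other singleton works — e.g. {Pg} leaves P1 open — so {Ww} is the unique smallest valid adjustment set.

{Ww}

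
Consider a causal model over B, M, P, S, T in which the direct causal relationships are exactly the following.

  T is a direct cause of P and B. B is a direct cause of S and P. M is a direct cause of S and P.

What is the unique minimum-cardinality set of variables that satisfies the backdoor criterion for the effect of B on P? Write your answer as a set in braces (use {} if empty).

{T}

Variables eligible for adjustment (non-descendants of B, excluding B and P): {M, T}.
Backdoor paths from B to P:
  P1: B <- T -> P
The empty set is not sufficient: P1 (B <- T -> P) has no collider blocking it and no conditioned non-collider, so it is open.
Try {T}:
  P1: blocked at fork node T ∈ conditioning set.
{T} contains no descendant of B and blocks every backdoor path.
No other singleton works — e.g. {M} leaves P1 open — so {T} is the unique smallest valid adjustment set.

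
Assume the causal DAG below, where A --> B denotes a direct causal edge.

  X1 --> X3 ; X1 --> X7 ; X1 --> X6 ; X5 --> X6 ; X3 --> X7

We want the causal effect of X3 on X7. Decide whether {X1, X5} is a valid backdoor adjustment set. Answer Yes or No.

Yes

Backdoor paths from X3 to X7 (paths whose first edge points into X3):
  P1: X3 <- X1 -> X7
Condition 1 (no descendant of X3 in the set): holds — descendants of X3 are {X7}; none are in {X1, X5}.
Condition 2 (every backdoor path blocked by {X1, X5}):
  P1: blocked at fork node X1 ∈ conditioning set.
{X1, X5} satisfies the backdoor criterion.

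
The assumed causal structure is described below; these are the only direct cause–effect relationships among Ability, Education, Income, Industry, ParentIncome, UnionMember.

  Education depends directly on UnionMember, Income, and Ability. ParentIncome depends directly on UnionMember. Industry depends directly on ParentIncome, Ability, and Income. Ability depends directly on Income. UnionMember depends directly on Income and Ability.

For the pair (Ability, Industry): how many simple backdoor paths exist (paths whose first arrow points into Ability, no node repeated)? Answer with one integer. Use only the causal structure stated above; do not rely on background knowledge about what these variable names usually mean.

A backdoor path from Ability to Industry is any simple undirected path whose first edge points into Ability (i.e. leaves Ability via a parent).
Parents of Ability: {Income}.
Enumerating:
  P1: Ability <- Income -> UnionMember -> ParentIncome -> Industry
  P2: Ability <- Income -> Education <- UnionMember -> ParentIncome -> Industry
  P3: Ability <- Income -> Industry
That exhausts the simple backdoor paths. Count: 3.

3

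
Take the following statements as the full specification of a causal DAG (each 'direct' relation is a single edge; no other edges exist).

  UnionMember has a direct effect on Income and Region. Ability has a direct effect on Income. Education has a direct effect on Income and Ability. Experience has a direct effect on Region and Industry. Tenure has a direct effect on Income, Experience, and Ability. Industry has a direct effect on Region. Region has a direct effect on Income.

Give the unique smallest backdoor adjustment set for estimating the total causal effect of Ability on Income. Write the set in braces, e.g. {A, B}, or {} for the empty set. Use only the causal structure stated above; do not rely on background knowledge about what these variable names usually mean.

Variables eligible for adjustment (non-descendants of Ability, excluding Ability and Income): {Education, Experience, Industry, Region, Tenure, UnionMember}.
Backdoor paths from Ability to Income:
  P1: Ability <- Tenure -> Experience -> Industry -> Region <- UnionMember -> Income
  P2: Ability <- Tenure -> Experience -> Industry -> Region -> Income
  P3: Ability <- Tenure -> Experience -> Region <- UnionMember -> Income
  P4: Ability <- Tenure -> Experience -> Region -> Income
  P5: Ability <- Tenure -> Income
  P6: Ability <- Education -> Income
The empty set is not sufficient: P2 (Ability <- Tenure -> Experience -> Industry -> Region -> Income) has no collider blocking it and no conditioned non-collider, so it is open.
Try {Education, Tenure}:
  P1: blocked at fork node Tenure ∈ conditioning set.
  P2: blocked at fork node Tenure ∈ conditioning set.
  P3: blocked at fork node Tenure ∈ conditioning set.
  P4: blocked at fork node Tenure ∈ conditioning set.
  P5: blocked at fork node Tenure ∈ conditioning set.
  P6: blocked at fork node Education ∈ conditioning set.
{Education, Tenure} contains no descendant of Ability and blocks every backdoor path.
Every element of {Education, Tenure} is needed (dropping Education leaves P6 open; dropping Tenure leaves P2 open), so no proper subset is valid.
Among all size-2 subsets of the eligible variables, only {Education, Tenure} blocks every backdoor path, so it is the unique smallest valid adjustment set.

{Education, Tenure}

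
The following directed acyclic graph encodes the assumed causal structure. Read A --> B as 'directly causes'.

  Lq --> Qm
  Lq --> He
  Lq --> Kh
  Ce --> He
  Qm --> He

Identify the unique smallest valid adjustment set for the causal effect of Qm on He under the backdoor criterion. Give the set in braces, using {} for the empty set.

{Lq}

Variables eligible for adjustment (non-descendants of Qm, excluding Qm and He): {Ce, Kh, Lq}.
Backdoor paths from Qm to He:
  P1: Qm <- Lq -> He
The empty set is not sufficient: P1 (Qm <- Lq -> He) has no collider blocking it and no conditioned non-collider, so it is open.
Try {Lq}:
  P1: blocked at fork node Lq ∈ conditioning set.
{Lq} contains no descendant of Qm and blocks every backdoor path.
No other singleton works — e.g. {Ce} leaves P1 open — so {Lq} is the unique smallest valid adjustment set.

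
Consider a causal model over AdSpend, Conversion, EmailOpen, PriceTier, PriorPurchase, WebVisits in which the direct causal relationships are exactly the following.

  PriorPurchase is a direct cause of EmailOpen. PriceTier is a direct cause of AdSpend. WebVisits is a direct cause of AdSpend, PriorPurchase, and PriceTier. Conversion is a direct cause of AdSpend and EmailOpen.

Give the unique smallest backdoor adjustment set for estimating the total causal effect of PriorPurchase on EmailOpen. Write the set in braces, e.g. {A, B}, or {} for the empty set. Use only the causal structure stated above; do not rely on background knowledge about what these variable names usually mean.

{}

Variables eligible for adjustment (non-descendants of PriorPurchase, excluding PriorPurchase and EmailOpen): {AdSpend, Conversion, PriceTier, WebVisits}.
Backdoor paths from PriorPurchase to EmailOpen:
  P1: PriorPurchase <- WebVisits -> PriceTier -> AdSpend <- Conversion -> EmailOpen
  P2: PriorPurchase <- WebVisits -> AdSpend <- Conversion -> EmailOpen
Each backdoor path contains an unconditioned collider, so every path is already blocked with the empty conditioning set:
  P1: blocked at collider AdSpend (neither it nor any descendant is in the conditioning set).
  P2: blocked at collider AdSpend (neither it nor any descendant is in the conditioning set).
The empty set is therefore the unique smallest valid set.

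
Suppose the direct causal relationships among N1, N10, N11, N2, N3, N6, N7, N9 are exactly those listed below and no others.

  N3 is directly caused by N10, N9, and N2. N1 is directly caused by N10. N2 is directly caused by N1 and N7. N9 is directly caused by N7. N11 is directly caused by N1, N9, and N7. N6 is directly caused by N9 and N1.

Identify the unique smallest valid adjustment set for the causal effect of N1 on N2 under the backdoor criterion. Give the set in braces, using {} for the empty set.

Variables eligible for adjustment (non-descendants of N1, excluding N1 and N2): {N10, N7, N9}.
Backdoor paths from N1 to N2:
  P1: N1 <- N10 -> N3 <- N2
  P2: N1 <- N10 -> N3 <- N9 <- N7 -> N2
  P3: N1 <- N10 -> N3 <- N9 -> N11 <- N7 -> N2
Each backdoor path contains an unconditioned collider, so every path is already blocked with the empty conditioning set:
  P1: blocked at collider N3 (neither it nor any descendant is in the conditioning set).
  P2: blocked at collider N3 (neither it nor any descendant is in the conditioning set).
  P3: blocked at collider N3 (neither it nor any descendant is in the conditioning set).
The empty set is therefore the unique smallest valid set.

{}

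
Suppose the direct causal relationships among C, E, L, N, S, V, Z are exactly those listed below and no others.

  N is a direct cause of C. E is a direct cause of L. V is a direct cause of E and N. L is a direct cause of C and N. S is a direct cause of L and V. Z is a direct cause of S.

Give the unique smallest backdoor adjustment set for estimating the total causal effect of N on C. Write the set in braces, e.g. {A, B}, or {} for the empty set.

{L}

Variables eligible for adjustment (non-descendants of N, excluding N and C): {E, L, S, V, Z}.
Backdoor paths from N to C:
  P1: N <- V <- S -> L -> C
  P2: N <- V -> E -> L -> C
  P3: N <- L -> C
The empty set is not sufficient: P1 (N <- V <- S -> L -> C) has no collider blocking it and no conditioned non-collider, so it is open.
Try {L}:
  P1: blocked at chain node L ∈ conditioning set.
  P2: blocked at chain node L ∈ conditioning set.
  P3: blocked at fork node L ∈ conditioning set.
{L} contains no descendant of N and blocks every backdoor path.
No other singleton works — e.g. {Z} leaves P1 open — so {L} is the unique smallest valid adjustment set.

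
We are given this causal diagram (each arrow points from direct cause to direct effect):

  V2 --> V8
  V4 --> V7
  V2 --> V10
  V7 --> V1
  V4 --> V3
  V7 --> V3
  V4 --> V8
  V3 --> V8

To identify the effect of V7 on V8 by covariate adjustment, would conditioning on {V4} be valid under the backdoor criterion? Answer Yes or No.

Backdoor paths from V7 to V8 (paths whose first edge points into V7):
  P1: V7 <- V4 -> V3 -> V8
  P2: V7 <- V4 -> V8
Condition 1 (no descendant of V7 in the set): holds — descendants of V7 are {V1, V3, V8}; none are in {V4}.
Condition 2 (every backdoor path blocked by {V4}):
  P1: blocked at fork node V4 ∈ conditioning set.
  P2: blocked at fork node V4 ∈ conditioning set.
{V4} satisfies the backdoor criterion.

Yes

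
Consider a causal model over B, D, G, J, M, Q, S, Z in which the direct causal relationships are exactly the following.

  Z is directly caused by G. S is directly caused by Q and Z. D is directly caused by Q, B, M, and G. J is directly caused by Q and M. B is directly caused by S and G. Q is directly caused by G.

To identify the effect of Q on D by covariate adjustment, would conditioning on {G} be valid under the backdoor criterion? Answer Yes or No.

Backdoor paths from Q to D (paths whose first edge points into Q):
  P1: Q <- G -> Z -> S -> B -> D
  P2: Q <- G -> B -> D
  P3: Q <- G -> D
Condition 1 (no descendant of Q in the set): holds — descendants of Q are {B, D, J, S}; none are in {G}.
Condition 2 (every backdoor path blocked by {G}):
  P1: blocked at fork node G ∈ conditioning set.
  P2: blocked at fork node G ∈ conditioning set.
  P3: blocked at fork node G ∈ conditioning set.
{G} satisfies the backdoor criterion.

Yes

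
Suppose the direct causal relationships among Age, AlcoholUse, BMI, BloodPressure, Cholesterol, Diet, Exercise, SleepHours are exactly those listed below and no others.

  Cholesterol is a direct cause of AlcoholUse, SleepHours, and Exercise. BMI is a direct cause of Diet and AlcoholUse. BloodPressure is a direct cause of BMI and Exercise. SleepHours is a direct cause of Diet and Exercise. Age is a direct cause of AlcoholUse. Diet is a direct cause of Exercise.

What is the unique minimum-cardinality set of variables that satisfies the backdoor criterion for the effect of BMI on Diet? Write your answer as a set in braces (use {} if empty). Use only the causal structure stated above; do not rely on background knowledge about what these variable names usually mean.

{}

Variables eligible for adjustment (non-descendants of BMI, excluding BMI and Diet): {Age, BloodPressure, Cholesterol, SleepHours}.
Backdoor paths from BMI to Diet:
  P1: BMI <- BloodPressure -> Exercise <- Cholesterol -> SleepHours -> Diet
  P2: BMI <- BloodPressure -> Exercise <- SleepHours -> Diet
  P3: BMI <- BloodPressure -> Exercise <- Diet
Each backdoor path contains an unconditioned collider, so every path is already blocked with the empty conditioning set:
  P1: blocked at collider Exercise (neither it nor any descendant is in the conditioning set).
  P2: blocked at collider Exercise (neither it nor any descendant is in the conditioning set).
  P3: blocked at collider Exercise (neither it nor any descendant is in the conditioning set).
The empty set is therefore the unique smallest valid set.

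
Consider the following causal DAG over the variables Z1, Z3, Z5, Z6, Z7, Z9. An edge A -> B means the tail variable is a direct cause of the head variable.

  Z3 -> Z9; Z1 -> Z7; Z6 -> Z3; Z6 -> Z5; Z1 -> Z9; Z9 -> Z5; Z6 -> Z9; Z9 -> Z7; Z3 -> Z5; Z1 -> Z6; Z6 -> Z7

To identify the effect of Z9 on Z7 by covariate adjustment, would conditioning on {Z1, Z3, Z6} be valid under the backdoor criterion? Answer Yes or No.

Yes

Backdoor paths from Z9 to Z7 (paths whose first edge points into Z9):
  P1: Z9 <- Z1 -> Z6 -> Z7
  P2: Z9 <- Z1 -> Z7
  P3: Z9 <- Z6 <- Z1 -> Z7
  P4: Z9 <- Z6 -> Z7
  P5: Z9 <- Z3 <- Z6 <- Z1 -> Z7
  P6: Z9 <- Z3 <- Z6 -> Z7
  P7: Z9 <- Z3 -> Z5 <- Z6 <- Z1 -> Z7
  P8: Z9 <- Z3 -> Z5 <- Z6 -> Z7
Condition 1 (no descendant of Z9 in the set): holds — descendants of Z9 are {Z5, Z7}; none are in {Z1, Z3, Z6}.
Condition 2 (every backdoor path blocked by {Z1, Z3, Z6}):
  P1: blocked at fork node Z1 ∈ conditioning set.
  P2: blocked at fork node Z1 ∈ conditioning set.
  P3: blocked at chain node Z6 ∈ conditioning set.
  P4: blocked at fork node Z6 ∈ conditioning set.
  P5: blocked at chain node Z3 ∈ conditioning set.
  P6: blocked at chain node Z3 ∈ conditioning set.
  P7: blocked at fork node Z3 ∈ conditioning set.
  P8: blocked at fork node Z3 ∈ conditioning set.
{Z1, Z3, Z6} satisfies the backdoor criterion.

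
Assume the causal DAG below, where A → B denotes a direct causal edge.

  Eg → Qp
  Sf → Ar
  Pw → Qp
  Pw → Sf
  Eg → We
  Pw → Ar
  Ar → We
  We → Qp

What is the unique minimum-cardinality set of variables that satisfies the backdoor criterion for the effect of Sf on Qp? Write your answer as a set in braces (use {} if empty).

{Pw}

Variables eligible for adjustment (non-descendants of Sf, excluding Sf and Qp): {Eg, Pw}.
Backdoor paths from Sf to Qp:
  P1: Sf <- Pw -> Ar -> We <- Eg -> Qp
  P2: Sf <- Pw -> Ar -> We -> Qp
  P3: Sf <- Pw -> Qp
The empty set is not sufficient: P2 (Sf <- Pw -> Ar -> We -> Qp) has no collider blocking it and no conditioned non-collider, so it is open.
Try {Pw}:
  P1: blocked at fork node Pw ∈ conditioning set.
  P2: blocked at fork node Pw ∈ conditioning set.
  P3: blocked at fork node Pw ∈ conditioning set.
{Pw} contains no descendant of Sf and blocks every backdoor path.
No other singleton works — e.g. {Eg} leaves P2 open — so {Pw} is the unique smallest valid adjustment set.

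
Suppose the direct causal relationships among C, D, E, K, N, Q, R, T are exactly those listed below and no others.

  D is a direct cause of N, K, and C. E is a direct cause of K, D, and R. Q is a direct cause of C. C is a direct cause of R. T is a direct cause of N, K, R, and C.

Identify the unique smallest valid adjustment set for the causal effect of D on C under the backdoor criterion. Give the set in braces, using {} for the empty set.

{}

Variables eligible for adjustment (non-descendants of D, excluding D and C): {E, Q, T}.
Backdoor paths from D to C:
  P1: D <- E -> K <- T -> C
  P2: D <- E -> K <- T -> R <- C
  P3: D <- E -> R <- T -> C
  P4: D <- E -> R <- C
Each backdoor path contains an unconditioned collider, so every path is already blocked with the empty conditioning set:
  P1: blocked at collider K (neither it nor any descendant is in the conditioning set).
  P2: blocked at collider K (neither it nor any descendant is in the conditioning set).
  P3: blocked at collider R (neither it nor any descendant is in the conditioning set).
  P4: blocked at collider R (neither it nor any descendant is in the conditioning set).
The empty set is therefore the unique smallest valid set.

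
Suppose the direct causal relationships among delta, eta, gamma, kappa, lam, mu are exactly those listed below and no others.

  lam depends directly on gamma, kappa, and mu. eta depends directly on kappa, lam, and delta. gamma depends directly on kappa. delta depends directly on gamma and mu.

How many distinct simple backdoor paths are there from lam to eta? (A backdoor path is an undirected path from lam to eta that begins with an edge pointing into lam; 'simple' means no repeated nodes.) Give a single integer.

A backdoor path from lam to eta is any simple undirected path whose first edge points into lam (i.e. leaves lam via a parent).
Parents of lam: {gamma, kappa, mu}.
Enumerating:
  P1: lam <- mu -> delta <- gamma <- kappa -> eta
  P2: lam <- mu -> delta -> eta
  P3: lam <- kappa -> gamma -> delta -> eta
  P4: lam <- kappa -> eta
  P5: lam <- gamma <- kappa -> eta
  P6: lam <- gamma -> delta -> eta
That exhausts the simple backdoor paths. Count: 6.

6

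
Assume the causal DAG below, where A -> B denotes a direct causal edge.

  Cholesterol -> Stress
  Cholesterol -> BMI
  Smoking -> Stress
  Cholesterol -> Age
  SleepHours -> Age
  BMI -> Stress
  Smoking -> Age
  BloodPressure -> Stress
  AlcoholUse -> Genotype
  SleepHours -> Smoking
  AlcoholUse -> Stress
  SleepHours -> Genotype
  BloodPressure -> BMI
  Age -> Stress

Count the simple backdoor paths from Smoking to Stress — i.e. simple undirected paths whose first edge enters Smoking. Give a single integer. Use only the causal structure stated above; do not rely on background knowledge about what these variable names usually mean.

A backdoor path from Smoking to Stress is any simple undirected path whose first edge points into Smoking (i.e. leaves Smoking via a parent).
Parents of Smoking: {SleepHours}.
Enumerating:
  P1: Smoking <- SleepHours -> Age <- Cholesterol -> BMI <- BloodPressure -> Stress
  P2: Smoking <- SleepHours -> Age <- Cholesterol -> BMI -> Stress
  P3: Smoking <- SleepHours -> Age <- Cholesterol -> Stress
  P4: Smoking <- SleepHours -> Age -> Stress
  P5: Smoking <- SleepHours -> Genotype <- AlcoholUse -> Stress
That exhausts the simple backdoor paths. Count: 5.

5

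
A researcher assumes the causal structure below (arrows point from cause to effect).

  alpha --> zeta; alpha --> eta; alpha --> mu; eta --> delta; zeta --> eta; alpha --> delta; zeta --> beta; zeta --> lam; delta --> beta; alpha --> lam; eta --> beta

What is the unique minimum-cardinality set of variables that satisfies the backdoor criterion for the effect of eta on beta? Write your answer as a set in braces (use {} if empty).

{alpha, zeta}

Variables eligible for adjustment (non-descendants of eta, excluding eta and beta): {alpha, lam, mu, zeta}.
Backdoor paths from eta to beta:
  P1: eta <- alpha -> zeta -> beta
  P2: eta <- alpha -> delta -> beta
  P3: eta <- alpha -> lam <- zeta -> beta
  P4: eta <- zeta <- alpha -> delta -> beta
  P5: eta <- zeta -> beta
  P6: eta <- zeta -> lam <- alpha -> delta -> beta
The empty set is not sufficient: P1 (eta <- alpha -> zeta -> beta) has no collider blocking it and no conditioned non-collider, so it is open.
Try {alpha, zeta}:
  P1: blocked at fork node alpha ∈ conditioning set.
  P2: blocked at fork node alpha ∈ conditioning set.
  P3: blocked at fork node alpha ∈ conditioning set.
  P4: blocked at chain node zeta ∈ conditioning set.
  P5: blocked at fork node zeta ∈ conditioning set.
  P6: blocked at fork node zeta ∈ conditioning set.
{alpha, zeta} contains no descendant of eta and blocks every backdoor path.
Every element of {alpha, zeta} is needed (dropping alpha leaves P2 open; dropping zeta leaves P5 open), so no proper subset is valid.
Among all size-2 subsets of the eligible variables, only {alpha, zeta} blocks every backdoor path, so it is the unique smallest valid adjustment set.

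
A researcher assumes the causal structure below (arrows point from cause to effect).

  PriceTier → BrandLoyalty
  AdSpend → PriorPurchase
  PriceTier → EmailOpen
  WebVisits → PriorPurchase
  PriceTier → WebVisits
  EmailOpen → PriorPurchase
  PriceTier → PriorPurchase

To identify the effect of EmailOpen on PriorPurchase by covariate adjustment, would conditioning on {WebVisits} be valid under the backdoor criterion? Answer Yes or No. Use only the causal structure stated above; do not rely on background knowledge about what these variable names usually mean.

Backdoor paths from EmailOpen to PriorPurchase (paths whose first edge points into EmailOpen):
  P1: EmailOpen <- PriceTier -> WebVisits -> PriorPurchase
  P2: EmailOpen <- PriceTier -> PriorPurchase
Condition 1 (no descendant of EmailOpen in the set): holds — descendants of EmailOpen are {PriorPurchase}; none are in {WebVisits}.
Condition 2 (every backdoor path blocked by {WebVisits}):
  P1: blocked at chain node WebVisits ∈ conditioning set.
  P2: open — no interior node is in the conditioning set.
{WebVisits} does not satisfy the backdoor criterion.

No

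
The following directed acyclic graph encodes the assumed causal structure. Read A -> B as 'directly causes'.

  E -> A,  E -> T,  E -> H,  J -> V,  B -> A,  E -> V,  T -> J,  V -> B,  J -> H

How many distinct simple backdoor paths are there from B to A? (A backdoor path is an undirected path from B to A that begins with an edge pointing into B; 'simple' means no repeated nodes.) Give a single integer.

3

A backdoor path from B to A is any simple undirected path whose first edge points into B (i.e. leaves B via a parent).
Parents of B: {V}.
Enumerating:
  P1: B <- V <- E -> A
  P2: B <- V <- J <- T <- E -> A
  P3: B <- V <- J -> H <- E -> A
That exhausts the simple backdoor paths. Count: 3.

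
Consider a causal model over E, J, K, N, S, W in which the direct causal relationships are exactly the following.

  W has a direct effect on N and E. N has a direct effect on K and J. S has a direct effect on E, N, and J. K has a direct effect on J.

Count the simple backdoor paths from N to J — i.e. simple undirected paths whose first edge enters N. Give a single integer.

2

A backdoor path from N to J is any simple undirected path whose first edge points into N (i.e. leaves N via a parent).
Parents of N: {S, W}.
Enumerating:
  P1: N <- S -> J
  P2: N <- W -> E <- S -> J
That exhausts the simple backdoor paths. Count: 2.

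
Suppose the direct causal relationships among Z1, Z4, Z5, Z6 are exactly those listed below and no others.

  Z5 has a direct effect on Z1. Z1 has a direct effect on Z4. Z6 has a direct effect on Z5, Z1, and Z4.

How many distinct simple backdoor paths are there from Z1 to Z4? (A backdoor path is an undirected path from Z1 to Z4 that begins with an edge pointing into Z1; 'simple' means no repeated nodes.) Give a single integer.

A backdoor path from Z1 to Z4 is any simple undirected path whose first edge points into Z1 (i.e. leaves Z1 via a parent).
Parents of Z1: {Z5, Z6}.
Enumerating:
  P1: Z1 <- Z6 -> Z4
  P2: Z1 <- Z5 <- Z6 -> Z4
That exhausts the simple backdoor paths. Count: 2.

2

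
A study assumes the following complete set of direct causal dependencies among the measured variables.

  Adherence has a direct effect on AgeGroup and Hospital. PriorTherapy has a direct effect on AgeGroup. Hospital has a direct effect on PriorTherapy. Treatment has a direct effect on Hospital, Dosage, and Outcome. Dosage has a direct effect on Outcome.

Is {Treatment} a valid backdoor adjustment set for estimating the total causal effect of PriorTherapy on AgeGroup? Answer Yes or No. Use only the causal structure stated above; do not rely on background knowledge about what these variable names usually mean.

Backdoor paths from PriorTherapy to AgeGroup (paths whose first edge points into PriorTherapy):
  P1: PriorTherapy <- Hospital <- Adherence -> AgeGroup
Condition 1 (no descendant of PriorTherapy in the set): holds — descendants of PriorTherapy are {AgeGroup}; none are in {Treatment}.
Condition 2 (every backdoor path blocked by {Treatment}):
  P1: open — no interior node is in the conditioning set.
{Treatment} does not satisfy the backdoor criterion.

No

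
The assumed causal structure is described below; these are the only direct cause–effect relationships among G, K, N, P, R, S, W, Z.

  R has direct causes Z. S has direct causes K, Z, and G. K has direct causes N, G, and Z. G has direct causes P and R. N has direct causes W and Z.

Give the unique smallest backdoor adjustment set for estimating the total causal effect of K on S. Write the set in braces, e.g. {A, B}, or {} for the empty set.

{G, Z}

Variables eligible for adjustment (non-descendants of K, excluding K and S): {G, N, P, R, W, Z}.
Backdoor paths from K to S:
  P1: K <- Z -> R -> G -> S
  P2: K <- Z -> S
  P3: K <- N <- Z -> R -> G -> S
  P4: K <- N <- Z -> S
  P5: K <- G <- R <- Z -> S
  P6: K <- G -> S
The empty set is not sufficient: P1 (K <- Z -> R -> G -> S) has no collider blocking it and no conditioned non-collider, so it is open.
Try {G, Z}:
  P1: blocked at fork node Z ∈ conditioning set.
  P2: blocked at fork node Z ∈ conditioning set.
  P3: blocked at fork node Z ∈ conditioning set.
  P4: blocked at fork node Z ∈ conditioning set.
  P5: blocked at chain node G ∈ conditioning set.
  P6: blocked at fork node G ∈ conditioning set.
{G, Z} contains no descendant of K and blocks every backdoor path.
Every element of {G, Z} is needed (dropping G leaves P6 open; dropping Z leaves P2 open), so no proper subset is valid.
Among all size-2 subsets of the eligible variables, only {G, Z} blocks every backdoor path, so it is the unique smallest valid adjustment set.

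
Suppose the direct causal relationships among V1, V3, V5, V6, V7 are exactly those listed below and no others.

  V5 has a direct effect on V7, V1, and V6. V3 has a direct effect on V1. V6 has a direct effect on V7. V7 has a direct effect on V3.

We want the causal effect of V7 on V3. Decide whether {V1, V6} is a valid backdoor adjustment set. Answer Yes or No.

Backdoor paths from V7 to V3 (paths whose first edge points into V7):
  P1: V7 <- V5 -> V1 <- V3
  P2: V7 <- V6 <- V5 -> V1 <- V3
Condition 1 (no descendant of V7 in the set): FAILS — V1 is a descendant of V7.
Condition 2 (every backdoor path blocked by {V1, V6}):
  P1: open — collider(s) V1 are conditioned on (or have a conditioned descendant) and no non-collider on the path is in the set.
  P2: blocked at chain node V6 ∈ conditioning set.
{V1, V6} does not satisfy the backdoor criterion.

No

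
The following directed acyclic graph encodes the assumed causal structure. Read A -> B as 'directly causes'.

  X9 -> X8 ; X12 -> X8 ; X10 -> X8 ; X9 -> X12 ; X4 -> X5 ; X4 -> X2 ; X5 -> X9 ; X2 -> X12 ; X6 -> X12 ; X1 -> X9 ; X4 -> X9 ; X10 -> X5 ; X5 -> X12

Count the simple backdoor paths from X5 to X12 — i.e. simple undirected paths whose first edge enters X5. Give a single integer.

6

A backdoor path from X5 to X12 is any simple undirected path whose first edge points into X5 (i.e. leaves X5 via a parent).
Parents of X5: {X10, X4}.
Enumerating:
  P1: X5 <- X10 -> X8 <- X9 <- X4 -> X2 -> X12
  P2: X5 <- X10 -> X8 <- X9 -> X12
  P3: X5 <- X10 -> X8 <- X12
  P4: X5 <- X4 -> X2 -> X12
  P5: X5 <- X4 -> X9 -> X12
  P6: X5 <- X4 -> X9 -> X8 <- X12
That exhausts the simple backdoor paths. Count: 6.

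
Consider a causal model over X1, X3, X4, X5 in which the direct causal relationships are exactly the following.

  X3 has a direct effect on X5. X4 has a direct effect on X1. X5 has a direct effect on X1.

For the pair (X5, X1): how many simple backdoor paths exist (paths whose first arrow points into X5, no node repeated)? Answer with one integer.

0

A backdoor path from X5 to X1 is any simple undirected path whose first edge points into X5 (i.e. leaves X5 via a parent).
Parents of X5: {X3}.
No simple path from any parent of X5 reaches X1 without revisiting X5, so there are no backdoor paths.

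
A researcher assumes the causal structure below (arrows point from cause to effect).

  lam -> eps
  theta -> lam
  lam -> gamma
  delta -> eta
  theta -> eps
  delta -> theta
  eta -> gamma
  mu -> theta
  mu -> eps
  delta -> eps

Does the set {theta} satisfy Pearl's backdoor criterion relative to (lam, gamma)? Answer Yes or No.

Backdoor paths from lam to gamma (paths whose first edge points into lam):
  P1: lam <- theta <- mu -> eps <- delta -> eta -> gamma
  P2: lam <- theta <- delta -> eta -> gamma
  P3: lam <- theta -> eps <- delta -> eta -> gamma
Condition 1 (no descendant of lam in the set): holds — descendants of lam are {eps, gamma}; none are in {theta}.
Condition 2 (every backdoor path blocked by {theta}):
  P1: blocked at chain node theta ∈ conditioning set.
  P2: blocked at chain node theta ∈ conditioning set.
  P3: blocked at fork node theta ∈ conditioning set.
{theta} satisfies the backdoor criterion.

Yes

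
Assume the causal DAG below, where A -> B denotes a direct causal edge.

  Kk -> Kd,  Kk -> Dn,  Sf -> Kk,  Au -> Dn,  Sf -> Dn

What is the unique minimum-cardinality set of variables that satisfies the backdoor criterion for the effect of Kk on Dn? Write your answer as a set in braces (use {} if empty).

Variables eligible for adjustment (non-descendants of Kk, excluding Kk and Dn): {Au, Sf}.
Backdoor paths from Kk to Dn:
  P1: Kk <- Sf -> Dn
The empty set is not sufficient: P1 (Kk <- Sf -> Dn) has no collider blocking it and no conditioned non-collider, so it is open.
Try {Sf}:
  P1: blocked at fork node Sf ∈ conditioning set.
{Sf} contains no descendant of Kk and blocks every backdoor path.
No other singleton works — e.g. {Au} leaves P1 open — so {Sf} is the unique smallest valid adjustment set.

{Sf}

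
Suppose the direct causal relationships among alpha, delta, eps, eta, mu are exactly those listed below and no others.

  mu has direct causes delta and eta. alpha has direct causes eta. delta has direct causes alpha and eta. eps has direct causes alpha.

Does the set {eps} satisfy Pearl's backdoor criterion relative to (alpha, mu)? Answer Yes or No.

Backdoor paths from alpha to mu (paths whose first edge points into alpha):
  P1: alpha <- eta -> delta -> mu
  P2: alpha <- eta -> mu
Condition 1 (no descendant of alpha in the set): FAILS — eps is a descendant of alpha.
Condition 2 (every backdoor path blocked by {eps}):
  P1: open — no interior node is in the conditioning set.
  P2: open — no interior node is in the conditioning set.
{eps} does not satisfy the backdoor criterion.

No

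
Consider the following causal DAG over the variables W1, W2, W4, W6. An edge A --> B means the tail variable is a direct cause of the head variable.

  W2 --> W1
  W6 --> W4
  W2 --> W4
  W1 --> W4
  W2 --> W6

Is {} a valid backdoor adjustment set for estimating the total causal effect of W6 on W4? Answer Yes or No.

Backdoor paths from W6 to W4 (paths whose first edge points into W6):
  P1: W6 <- W2 -> W1 -> W4
  P2: W6 <- W2 -> W4
Condition 1 (no descendant of W6 in the set): holds — descendants of W6 are {W4}; none are in {}.
Condition 2 (every backdoor path blocked by {}):
  P1: open — no interior node is in the conditioning set.
  P2: open — no interior node is in the conditioning set.
{} does not satisfy the backdoor criterion.

No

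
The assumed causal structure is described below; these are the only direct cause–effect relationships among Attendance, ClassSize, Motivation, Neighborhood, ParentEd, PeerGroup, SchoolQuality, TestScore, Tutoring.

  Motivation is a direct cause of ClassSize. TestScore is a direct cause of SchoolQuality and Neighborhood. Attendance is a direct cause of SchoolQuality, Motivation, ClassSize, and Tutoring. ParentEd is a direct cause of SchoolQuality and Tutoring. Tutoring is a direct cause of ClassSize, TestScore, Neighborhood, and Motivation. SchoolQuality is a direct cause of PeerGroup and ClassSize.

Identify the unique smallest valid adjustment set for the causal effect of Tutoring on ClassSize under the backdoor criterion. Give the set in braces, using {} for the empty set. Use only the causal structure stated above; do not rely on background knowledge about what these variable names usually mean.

Variables eligible for adjustment (non-descendants of Tutoring, excluding Tutoring and ClassSize): {Attendance, ParentEd}.
Backdoor paths from Tutoring to ClassSize:
  P1: Tutoring <- Attendance -> Motivation -> ClassSize
  P2: Tutoring <- Attendance -> SchoolQuality -> ClassSize
  P3: Tutoring <- Attendance -> ClassSize
  P4: Tutoring <- ParentEd -> SchoolQuality <- Attendance -> Motivation -> ClassSize
  P5: Tutoring <- ParentEd -> SchoolQuality <- Attendance -> ClassSize
  P6: Tutoring <- ParentEd -> SchoolQuality -> ClassSize
The empty set is not sufficient: P1 (Tutoring <- Attendance -> Motivation -> ClassSize) has no collider blocking it and no conditioned non-collider, so it is open.
Try {Attendance, ParentEd}:
  P1: blocked at fork node Attendance ∈ conditioning set.
  P2: blocked at fork node Attendance ∈ conditioning set.
  P3: blocked at fork node Attendance ∈ conditioning set.
  P4: blocked at fork node ParentEd ∈ conditioning set.
  P5: blocked at fork node ParentEd ∈ conditioning set.
  P6: blocked at fork node ParentEd ∈ conditioning set.
{Attendance, ParentEd} contains no descendant of Tutoring and blocks every backdoor path.
Every element of {Attendance, ParentEd} is needed (dropping Attendance leaves P1 open; dropping ParentEd leaves P6 open), so no proper subset is valid.
Among all size-2 subsets of the eligible variables, only {Attendance, ParentEd} blocks every backdoor path, so it is the unique smallest valid adjustment set.

{Attendance, ParentEd}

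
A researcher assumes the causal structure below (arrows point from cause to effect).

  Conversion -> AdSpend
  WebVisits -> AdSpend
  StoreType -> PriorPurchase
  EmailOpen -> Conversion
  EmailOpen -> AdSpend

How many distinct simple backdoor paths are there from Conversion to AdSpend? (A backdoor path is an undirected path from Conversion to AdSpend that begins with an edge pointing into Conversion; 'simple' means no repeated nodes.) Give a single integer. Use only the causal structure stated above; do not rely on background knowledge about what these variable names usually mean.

1

A backdoor path from Conversion to AdSpend is any simple undirected path whose first edge points into Conversion (i.e. leaves Conversion via a parent).
Parents of Conversion: {EmailOpen}.
Enumerating:
  P1: Conversion <- EmailOpen -> AdSpend
That exhausts the simple backdoor paths. Count: 1.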